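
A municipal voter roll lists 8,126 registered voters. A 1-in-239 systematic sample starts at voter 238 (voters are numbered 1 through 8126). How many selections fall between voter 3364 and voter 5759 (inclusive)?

k = 239
First selection ≥ 3364: 238 + ⌈(3364−238)/239⌉·239 = 238 + 14×239 = 3584
Last selection ≤ 5759: 238 + ⌊(5759−238)/239⌋·239 = 238 + 23×239 = 5735
Count = 23 − 14 + 1 = 10

10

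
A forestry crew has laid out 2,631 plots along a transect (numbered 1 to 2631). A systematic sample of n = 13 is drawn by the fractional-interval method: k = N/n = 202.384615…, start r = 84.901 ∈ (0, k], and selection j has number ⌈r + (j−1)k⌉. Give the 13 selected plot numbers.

j=1: r + 0k = 84.901 → ⌈·⌉ = 85
j=2: r + 1k = 287.285615… → ⌈·⌉ = 288
j=3: r + 2k = 489.670230… → ⌈·⌉ = 490
j=4: r + 3k = 692.054846… → ⌈·⌉ = 693
j=5: r + 4k = 894.439461… → ⌈·⌉ = 895
j=6: r + 5k = 1096.824076… → ⌈·⌉ = 1097
j=7: r + 6k = 1299.208692… → ⌈·⌉ = 1300
j=8: r + 7k = 1501.593307… → ⌈·⌉ = 1502
j=9: r + 8k = 1703.977923… → ⌈·⌉ = 1704
j=10: r + 9k = 1906.362538… → ⌈·⌉ = 1907
j=11: r + 10k = 2108.747153… → ⌈·⌉ = 2109
j=12: r + 11k = 2311.131769… → ⌈·⌉ = 2312
j=13: r + 12k = 2513.516384… → ⌈·⌉ = 2514

85, 288, 490, 693, 895, 1097, 1300, 1502, 1704, 1907, 2109, 2312, 2514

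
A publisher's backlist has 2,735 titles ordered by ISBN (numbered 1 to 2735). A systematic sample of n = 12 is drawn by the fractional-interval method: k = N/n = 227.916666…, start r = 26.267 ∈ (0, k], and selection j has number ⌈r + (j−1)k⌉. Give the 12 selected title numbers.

27, 255, 483, 711, 938, 1166, 1394, 1622, 1850, 2078, 2306, 2534

j=1: r + 0k = 26.267 → ⌈·⌉ = 27
j=2: r + 1k = 254.183666… → ⌈·⌉ = 255
j=3: r + 2k = 482.100333… → ⌈·⌉ = 483
j=4: r + 3k = 710.017 → ⌈·⌉ = 711
j=5: r + 4k = 937.933666… → ⌈·⌉ = 938
j=6: r + 5k = 1165.850333… → ⌈·⌉ = 1166
j=7: r + 6k = 1393.767 → ⌈·⌉ = 1394
j=8: r + 7k = 1621.683666… → ⌈·⌉ = 1622
j=9: r + 8k = 1849.600333… → ⌈·⌉ = 1850
j=10: r + 9k = 2077.517 → ⌈·⌉ = 2078
j=11: r + 10k = 2305.433666… → ⌈·⌉ = 2306
j=12: r + 11k = 2533.350333… → ⌈·⌉ = 2534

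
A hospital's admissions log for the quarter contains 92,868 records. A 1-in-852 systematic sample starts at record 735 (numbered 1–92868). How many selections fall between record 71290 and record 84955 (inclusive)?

16

k = 852
First selection ≥ 71290: 735 + ⌈(71290−735)/852⌉·852 = 735 + 83×852 = 71451
Last selection ≤ 84955: 735 + ⌊(84955−735)/852⌋·852 = 735 + 98×852 = 84231
Count = 98 − 83 + 1 = 16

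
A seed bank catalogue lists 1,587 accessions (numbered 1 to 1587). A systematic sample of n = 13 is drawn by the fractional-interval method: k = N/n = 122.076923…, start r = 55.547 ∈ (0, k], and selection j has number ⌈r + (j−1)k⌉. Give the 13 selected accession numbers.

j=1: r + 0k = 55.547 → ⌈·⌉ = 56
j=2: r + 1k = 177.623923… → ⌈·⌉ = 178
j=3: r + 2k = 299.700846… → ⌈·⌉ = 300
j=4: r + 3k = 421.777769… → ⌈·⌉ = 422
j=5: r + 4k = 543.854692… → ⌈·⌉ = 544
j=6: r + 5k = 665.931615… → ⌈·⌉ = 666
j=7: r + 6k = 788.008538… → ⌈·⌉ = 789
j=8: r + 7k = 910.085461… → ⌈·⌉ = 911
j=9: r + 8k = 1032.162384… → ⌈·⌉ = 1033
j=10: r + 9k = 1154.239307… → ⌈·⌉ = 1155
j=11: r + 10k = 1276.316230… → ⌈·⌉ = 1277
j=12: r + 11k = 1398.393153… → ⌈·⌉ = 1399
j=13: r + 12k = 1520.470076… → ⌈·⌉ = 1521

56, 178, 300, 422, 544, 666, 789, 911, 1033, 1155, 1277, 1399, 1521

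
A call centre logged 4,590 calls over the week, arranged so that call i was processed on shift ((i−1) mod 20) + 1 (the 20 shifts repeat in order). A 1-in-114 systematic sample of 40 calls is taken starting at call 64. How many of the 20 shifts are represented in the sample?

Consecutive selections differ by k = 114, so their shift numbers differ by 114 mod 20 = 14.
gcd(114, 20) = 2, so the sample visits 20/2 = 10 distinct residues mod 20.
Start 64 is shift 4; the shifts hit are 2, 4, 6, 8, 10, 12, 14, 16, 18, 20.

10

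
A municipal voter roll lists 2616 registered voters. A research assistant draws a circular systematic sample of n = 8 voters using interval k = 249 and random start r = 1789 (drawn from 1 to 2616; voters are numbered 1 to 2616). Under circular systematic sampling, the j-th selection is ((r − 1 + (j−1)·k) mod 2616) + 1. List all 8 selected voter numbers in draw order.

1789, 2038, 2287, 2536, 169, 418, 667, 916

Selection 1: 1789
Selection 2: 1789 + 249 = 2038
Selection 3: 2038 + 249 = 2287
Selection 4: 2287 + 249 = 2536
Selection 5: 2536 + 249 = 2785 → 2785 − 2616 = 169
Selection 6: 169 + 249 = 418
Selection 7: 418 + 249 = 667
Selection 8: 667 + 249 = 916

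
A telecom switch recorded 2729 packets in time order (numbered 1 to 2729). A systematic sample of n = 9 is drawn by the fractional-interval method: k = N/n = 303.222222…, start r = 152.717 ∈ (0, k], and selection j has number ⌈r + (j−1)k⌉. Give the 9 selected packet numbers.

j=1: r + 0k = 152.717 → ⌈·⌉ = 153
j=2: r + 1k = 455.939222… → ⌈·⌉ = 456
j=3: r + 2k = 759.161444… → ⌈·⌉ = 760
j=4: r + 3k = 1062.383666… → ⌈·⌉ = 1063
j=5: r + 4k = 1365.605888… → ⌈·⌉ = 1366
j=6: r + 5k = 1668.828111… → ⌈·⌉ = 1669
j=7: r + 6k = 1972.050333… → ⌈·⌉ = 1973
j=8: r + 7k = 2275.272555… → ⌈·⌉ = 2276
j=9: r + 8k = 2578.494777… → ⌈·⌉ = 2579

153, 456, 760, 1063, 1366, 1669, 1973, 2276, 2579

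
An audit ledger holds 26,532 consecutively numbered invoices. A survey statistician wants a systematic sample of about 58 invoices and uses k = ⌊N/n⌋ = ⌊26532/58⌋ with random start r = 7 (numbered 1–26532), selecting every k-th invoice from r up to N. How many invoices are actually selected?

k = ⌊26532/58⌋ = 457
Achieved size = ⌊(26532 − 7)/457⌋ + 1 = ⌊26525/457⌋ + 1 = 58 + 1 = 59
(last selection: 7 + 58×457 = 26513 ≤ 26532; next would be 26970 > 26532)

59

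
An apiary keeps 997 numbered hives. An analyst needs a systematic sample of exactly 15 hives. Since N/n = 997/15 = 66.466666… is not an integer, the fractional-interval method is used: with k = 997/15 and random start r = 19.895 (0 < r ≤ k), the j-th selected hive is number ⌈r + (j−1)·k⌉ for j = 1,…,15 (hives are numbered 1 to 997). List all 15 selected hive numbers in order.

j=1: r + 0k = 19.895 → ⌈·⌉ = 20
j=2: r + 1k = 86.361666… → ⌈·⌉ = 87
j=3: r + 2k = 152.828333… → ⌈·⌉ = 153
j=4: r + 3k = 219.295 → ⌈·⌉ = 220
j=5: r + 4k = 285.761666… → ⌈·⌉ = 286
j=6: r + 5k = 352.228333… → ⌈·⌉ = 353
j=7: r + 6k = 418.695 → ⌈·⌉ = 419
j=8: r + 7k = 485.161666… → ⌈·⌉ = 486
j=9: r + 8k = 551.628333… → ⌈·⌉ = 552
j=10: r + 9k = 618.095 → ⌈·⌉ = 619
j=11: r + 10k = 684.561666… → ⌈·⌉ = 685
j=12: r + 11k = 751.028333… → ⌈·⌉ = 752
j=13: r + 12k = 817.495 → ⌈·⌉ = 818
j=14: r + 13k = 883.961666… → ⌈·⌉ = 884
j=15: r + 14k = 950.428333… → ⌈·⌉ = 951

20, 87, 153, 220, 286, 353, 419, 486, 552, 619, 685, 752, 818, 884, 951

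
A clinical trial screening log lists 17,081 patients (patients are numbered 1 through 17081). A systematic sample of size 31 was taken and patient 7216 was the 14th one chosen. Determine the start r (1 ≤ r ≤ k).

k = 17081/31 = 551
r = 7216 − (14−1)×551 = 7216 − 7163 = 53

53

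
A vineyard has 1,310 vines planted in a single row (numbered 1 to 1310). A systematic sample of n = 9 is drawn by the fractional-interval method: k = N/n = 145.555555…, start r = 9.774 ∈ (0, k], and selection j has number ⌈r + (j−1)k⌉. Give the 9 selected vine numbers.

j=1: r + 0k = 9.774 → ⌈·⌉ = 10
j=2: r + 1k = 155.329555… → ⌈·⌉ = 156
j=3: r + 2k = 300.885111… → ⌈·⌉ = 301
j=4: r + 3k = 446.440666… → ⌈·⌉ = 447
j=5: r + 4k = 591.996222… → ⌈·⌉ = 592
j=6: r + 5k = 737.551777… → ⌈·⌉ = 738
j=7: r + 6k = 883.107333… → ⌈·⌉ = 884
j=8: r + 7k = 1028.662888… → ⌈·⌉ = 1029
j=9: r + 8k = 1174.218444… → ⌈·⌉ = 1175

10, 156, 301, 447, 592, 738, 884, 1029, 1175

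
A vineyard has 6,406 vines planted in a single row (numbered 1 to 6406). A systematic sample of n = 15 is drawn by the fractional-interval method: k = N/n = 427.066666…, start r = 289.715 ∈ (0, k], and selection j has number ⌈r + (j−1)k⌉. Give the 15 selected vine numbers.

j=1: r + 0k = 289.715 → ⌈·⌉ = 290
j=2: r + 1k = 716.781666… → ⌈·⌉ = 717
j=3: r + 2k = 1143.848333… → ⌈·⌉ = 1144
j=4: r + 3k = 1570.915 → ⌈·⌉ = 1571
j=5: r + 4k = 1997.981666… → ⌈·⌉ = 1998
j=6: r + 5k = 2425.048333… → ⌈·⌉ = 2426
j=7: r + 6k = 2852.115 → ⌈·⌉ = 2853
j=8: r + 7k = 3279.181666… → ⌈·⌉ = 3280
j=9: r + 8k = 3706.248333… → ⌈·⌉ = 3707
j=10: r + 9k = 4133.315 → ⌈·⌉ = 4134
j=11: r + 10k = 4560.381666… → ⌈·⌉ = 4561
j=12: r + 11k = 4987.448333… → ⌈·⌉ = 4988
j=13: r + 12k = 5414.515 → ⌈·⌉ = 5415
j=14: r + 13k = 5841.581666… → ⌈·⌉ = 5842
j=15: r + 14k = 6268.648333… → ⌈·⌉ = 6269

290, 717, 1144, 1571, 1998, 2426, 2853, 3280, 3707, 4134, 4561, 4988, 5415, 5842, 6269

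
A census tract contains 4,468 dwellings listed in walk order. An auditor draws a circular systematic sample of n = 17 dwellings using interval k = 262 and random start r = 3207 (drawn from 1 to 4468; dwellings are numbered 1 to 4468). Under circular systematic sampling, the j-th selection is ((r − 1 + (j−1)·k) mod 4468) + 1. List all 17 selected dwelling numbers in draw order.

3207, 3469, 3731, 3993, 4255, 49, 311, 573, 835, 1097, 1359, 1621, 1883, 2145, 2407, 2669, 2931

Selection 1: 3207
Selection 2: 3207 + 262 = 3469
Selection 3: 3469 + 262 = 3731
Selection 4: 3731 + 262 = 3993
Selection 5: 3993 + 262 = 4255
Selection 6: 4255 + 262 = 4517 → 4517 − 4468 = 49
Selection 7: 49 + 262 = 311
Selection 8: 311 + 262 = 573
Selection 9: 573 + 262 = 835
Selection 10: 835 + 262 = 1097
Selection 11: 1097 + 262 = 1359
Selection 12: 1359 + 262 = 1621
Selection 13: 1621 + 262 = 1883
Selection 14: 1883 + 262 = 2145
Selection 15: 2145 + 262 = 2407
Selection 16: 2407 + 262 = 2669
Selection 17: 2669 + 262 = 2931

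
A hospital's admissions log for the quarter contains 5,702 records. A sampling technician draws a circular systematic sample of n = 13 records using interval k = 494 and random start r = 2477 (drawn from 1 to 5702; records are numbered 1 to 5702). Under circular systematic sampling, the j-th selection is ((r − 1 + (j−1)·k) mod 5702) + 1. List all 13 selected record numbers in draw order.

Selection 1: 2477
Selection 2: 2477 + 494 = 2971
Selection 3: 2971 + 494 = 3465
Selection 4: 3465 + 494 = 3959
Selection 5: 3959 + 494 = 4453
Selection 6: 4453 + 494 = 4947
Selection 7: 4947 + 494 = 5441
Selection 8: 5441 + 494 = 5935 → 5935 − 5702 = 233
Selection 9: 233 + 494 = 727
Selection 10: 727 + 494 = 1221
Selection 11: 1221 + 494 = 1715
Selection 12: 1715 + 494 = 2209
Selection 13: 2209 + 494 = 2703

2477, 2971, 3465, 3959, 4453, 4947, 5441, 233, 727, 1221, 1715, 2209, 2703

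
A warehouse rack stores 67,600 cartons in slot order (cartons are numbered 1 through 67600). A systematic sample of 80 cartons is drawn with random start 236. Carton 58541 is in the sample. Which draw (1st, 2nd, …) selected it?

k = 67600/80 = 845
position = (58541 − 236)/845 + 1 = 58305/845 + 1 = 69 + 1 = 70

70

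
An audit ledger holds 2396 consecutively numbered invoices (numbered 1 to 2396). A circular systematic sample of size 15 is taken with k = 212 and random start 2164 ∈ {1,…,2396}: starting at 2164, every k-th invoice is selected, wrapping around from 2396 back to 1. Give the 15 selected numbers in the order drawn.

Selection 1: 2164
Selection 2: 2164 + 212 = 2376
Selection 3: 2376 + 212 = 2588 → 2588 − 2396 = 192
Selection 4: 192 + 212 = 404
Selection 5: 404 + 212 = 616
Selection 6: 616 + 212 = 828
Selection 7: 828 + 212 = 1040
Selection 8: 1040 + 212 = 1252
Selection 9: 1252 + 212 = 1464
Selection 10: 1464 + 212 = 1676
Selection 11: 1676 + 212 = 1888
Selection 12: 1888 + 212 = 2100
Selection 13: 2100 + 212 = 2312
Selection 14: 2312 + 212 = 2524 → 2524 − 2396 = 128
Selection 15: 128 + 212 = 340

2164, 2376, 192, 404, 616, 828, 1040, 1252, 1464, 1676, 1888, 2100, 2312, 128, 340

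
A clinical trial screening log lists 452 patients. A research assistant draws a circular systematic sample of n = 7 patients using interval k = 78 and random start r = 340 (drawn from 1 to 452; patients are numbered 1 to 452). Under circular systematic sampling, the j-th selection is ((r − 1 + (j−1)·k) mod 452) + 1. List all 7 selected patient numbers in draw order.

Selection 1: 340
Selection 2: 340 + 78 = 418
Selection 3: 418 + 78 = 496 → 496 − 452 = 44
Selection 4: 44 + 78 = 122
Selection 5: 122 + 78 = 200
Selection 6: 200 + 78 = 278
Selection 7: 278 + 78 = 356

340, 418, 44, 122, 200, 278, 356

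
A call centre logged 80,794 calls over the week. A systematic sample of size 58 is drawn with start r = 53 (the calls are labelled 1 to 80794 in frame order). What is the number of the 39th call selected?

52987

k = 80794/58 = 1393
39th selection = r + (39−1)·k = 53 + 38×1393 = 53 + 52934 = 52987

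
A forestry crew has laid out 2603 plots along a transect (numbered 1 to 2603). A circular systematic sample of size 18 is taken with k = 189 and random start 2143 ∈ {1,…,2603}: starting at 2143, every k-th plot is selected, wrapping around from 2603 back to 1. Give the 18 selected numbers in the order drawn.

Selection 1: 2143
Selection 2: 2143 + 189 = 2332
Selection 3: 2332 + 189 = 2521
Selection 4: 2521 + 189 = 2710 → 2710 − 2603 = 107
Selection 5: 107 + 189 = 296
Selection 6: 296 + 189 = 485
Selection 7: 485 + 189 = 674
Selection 8: 674 + 189 = 863
Selection 9: 863 + 189 = 1052
Selection 10: 1052 + 189 = 1241
Selection 11: 1241 + 189 = 1430
Selection 12: 1430 + 189 = 1619
Selection 13: 1619 + 189 = 1808
Selection 14: 1808 + 189 = 1997
Selection 15: 1997 + 189 = 2186
Selection 16: 2186 + 189 = 2375
Selection 17: 2375 + 189 = 2564
Selection 18: 2564 + 189 = 2753 → 2753 − 2603 = 150

2143, 2332, 2521, 107, 296, 485, 674, 863, 1052, 1241, 1430, 1619, 1808, 1997, 2186, 2375, 2564, 150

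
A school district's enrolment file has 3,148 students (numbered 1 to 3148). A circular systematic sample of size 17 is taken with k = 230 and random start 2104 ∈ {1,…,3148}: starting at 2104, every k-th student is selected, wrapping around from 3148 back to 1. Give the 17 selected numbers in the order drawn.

2104, 2334, 2564, 2794, 3024, 106, 336, 566, 796, 1026, 1256, 1486, 1716, 1946, 2176, 2406, 2636

Selection 1: 2104
Selection 2: 2104 + 230 = 2334
Selection 3: 2334 + 230 = 2564
Selection 4: 2564 + 230 = 2794
Selection 5: 2794 + 230 = 3024
Selection 6: 3024 + 230 = 3254 → 3254 − 3148 = 106
Selection 7: 106 + 230 = 336
Selection 8: 336 + 230 = 566
Selection 9: 566 + 230 = 796
Selection 10: 796 + 230 = 1026
Selection 11: 1026 + 230 = 1256
Selection 12: 1256 + 230 = 1486
Selection 13: 1486 + 230 = 1716
Selection 14: 1716 + 230 = 1946
Selection 15: 1946 + 230 = 2176
Selection 16: 2176 + 230 = 2406
Selection 17: 2406 + 230 = 2636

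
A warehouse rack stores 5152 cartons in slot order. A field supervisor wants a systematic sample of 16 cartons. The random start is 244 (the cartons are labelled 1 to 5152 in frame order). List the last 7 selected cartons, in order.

k = N/n = 5152/16 = 322
10th selection = 244 + 9×322 = 3142
11th: 3142 + 322 = 3464
12th: 3464 + 322 = 3786
13th: 3786 + 322 = 4108
14th: 4108 + 322 = 4430
15th: 4430 + 322 = 4752
16th: 4752 + 322 = 5074

3142, 3464, 3786, 4108, 4430, 4752, 5074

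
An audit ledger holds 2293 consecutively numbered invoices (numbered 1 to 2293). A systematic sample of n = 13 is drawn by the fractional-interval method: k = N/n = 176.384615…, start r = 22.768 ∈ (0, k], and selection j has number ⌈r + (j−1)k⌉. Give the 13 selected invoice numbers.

j=1: r + 0k = 22.768 → ⌈·⌉ = 23
j=2: r + 1k = 199.152615… → ⌈·⌉ = 200
j=3: r + 2k = 375.537230… → ⌈·⌉ = 376
j=4: r + 3k = 551.921846… → ⌈·⌉ = 552
j=5: r + 4k = 728.306461… → ⌈·⌉ = 729
j=6: r + 5k = 904.691076… → ⌈·⌉ = 905
j=7: r + 6k = 1081.075692… → ⌈·⌉ = 1082
j=8: r + 7k = 1257.460307… → ⌈·⌉ = 1258
j=9: r + 8k = 1433.844923… → ⌈·⌉ = 1434
j=10: r + 9k = 1610.229538… → ⌈·⌉ = 1611
j=11: r + 10k = 1786.614153… → ⌈·⌉ = 1787
j=12: r + 11k = 1962.998769… → ⌈·⌉ = 1963
j=13: r + 12k = 2139.383384… → ⌈·⌉ = 2140

23, 200, 376, 552, 729, 905, 1082, 1258, 1434, 1611, 1787, 1963, 2140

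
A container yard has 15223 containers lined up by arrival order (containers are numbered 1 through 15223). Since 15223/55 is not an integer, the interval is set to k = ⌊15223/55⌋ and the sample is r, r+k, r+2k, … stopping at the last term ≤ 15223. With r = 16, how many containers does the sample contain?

56

k = ⌊15223/55⌋ = 276
Achieved size = ⌊(15223 − 16)/276⌋ + 1 = ⌊15207/276⌋ + 1 = 55 + 1 = 56
(last selection: 16 + 55×276 = 15196 ≤ 15223; next would be 15472 > 15223)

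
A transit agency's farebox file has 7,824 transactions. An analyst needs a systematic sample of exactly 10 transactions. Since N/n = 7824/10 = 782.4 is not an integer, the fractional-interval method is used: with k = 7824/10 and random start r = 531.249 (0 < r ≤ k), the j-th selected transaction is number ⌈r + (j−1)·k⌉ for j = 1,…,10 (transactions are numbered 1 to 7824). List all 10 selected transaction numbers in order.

532, 1314, 2097, 2879, 3661, 4444, 5226, 6009, 6791, 7573

j=1: r + 0k = 531.249 → ⌈·⌉ = 532
j=2: r + 1k = 1313.649 → ⌈·⌉ = 1314
j=3: r + 2k = 2096.049 → ⌈·⌉ = 2097
j=4: r + 3k = 2878.449 → ⌈·⌉ = 2879
j=5: r + 4k = 3660.849 → ⌈·⌉ = 3661
j=6: r + 5k = 4443.249 → ⌈·⌉ = 4444
j=7: r + 6k = 5225.649 → ⌈·⌉ = 5226
j=8: r + 7k = 6008.049 → ⌈·⌉ = 6009
j=9: r + 8k = 6790.449 → ⌈·⌉ = 6791
j=10: r + 9k = 7572.849 → ⌈·⌉ = 7573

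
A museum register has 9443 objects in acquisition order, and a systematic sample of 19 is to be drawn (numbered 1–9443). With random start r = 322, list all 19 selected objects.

322, 819, 1316, 1813, 2310, 2807, 3304, 3801, 4298, 4795, 5292, 5789, 6286, 6783, 7280, 7777, 8274, 8771, 9268

k = N/n = 9443/19 = 497
object 1: 322
object 2: 322 + 497 = 819
object 3: 819 + 497 = 1316
object 4: 1316 + 497 = 1813
object 5: 1813 + 497 = 2310
object 6: 2310 + 497 = 2807
object 7: 2807 + 497 = 3304
object 8: 3304 + 497 = 3801
object 9: 3801 + 497 = 4298
object 10: 4298 + 497 = 4795
object 11: 4795 + 497 = 5292
object 12: 5292 + 497 = 5789
object 13: 5789 + 497 = 6286
object 14: 6286 + 497 = 6783
object 15: 6783 + 497 = 7280
object 16: 7280 + 497 = 7777
object 17: 7777 + 497 = 8274
object 18: 8274 + 497 = 8771
object 19: 8771 + 497 = 9268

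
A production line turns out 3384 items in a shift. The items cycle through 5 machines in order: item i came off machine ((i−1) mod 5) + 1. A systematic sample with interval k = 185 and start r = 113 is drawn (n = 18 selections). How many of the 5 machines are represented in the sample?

Consecutive selections differ by k = 185, so their machine numbers differ by 185 mod 5 = 0.
gcd(185, 5) = 5, so the sample visits 5/5 = 1 distinct residues mod 5.
Start 113 is machine 3; the machines hit are 3.

1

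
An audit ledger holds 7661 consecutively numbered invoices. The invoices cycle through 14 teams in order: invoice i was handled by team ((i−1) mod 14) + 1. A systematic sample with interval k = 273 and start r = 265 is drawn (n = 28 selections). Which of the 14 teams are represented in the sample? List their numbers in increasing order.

Consecutive selections differ by k = 273, so their team numbers differ by 273 mod 14 = 7.
gcd(273, 14) = 7, so the sample visits 14/7 = 2 distinct residues mod 14.
Start 265 is team 13; the teams hit are 6, 13.

6, 13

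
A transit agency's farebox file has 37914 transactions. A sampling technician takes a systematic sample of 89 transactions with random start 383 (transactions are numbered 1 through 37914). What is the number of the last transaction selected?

k = 37914/89 = 426
89th selection = r + (89−1)·k = 383 + 88×426 = 383 + 37488 = 37871

37871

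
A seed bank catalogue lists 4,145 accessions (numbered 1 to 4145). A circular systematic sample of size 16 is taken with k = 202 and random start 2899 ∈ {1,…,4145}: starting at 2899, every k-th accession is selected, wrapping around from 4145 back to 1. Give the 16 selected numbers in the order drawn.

2899, 3101, 3303, 3505, 3707, 3909, 4111, 168, 370, 572, 774, 976, 1178, 1380, 1582, 1784

Selection 1: 2899
Selection 2: 2899 + 202 = 3101
Selection 3: 3101 + 202 = 3303
Selection 4: 3303 + 202 = 3505
Selection 5: 3505 + 202 = 3707
Selection 6: 3707 + 202 = 3909
Selection 7: 3909 + 202 = 4111
Selection 8: 4111 + 202 = 4313 → 4313 − 4145 = 168
Selection 9: 168 + 202 = 370
Selection 10: 370 + 202 = 572
Selection 11: 572 + 202 = 774
Selection 12: 774 + 202 = 976
Selection 13: 976 + 202 = 1178
Selection 14: 1178 + 202 = 1380
Selection 15: 1380 + 202 = 1582
Selection 16: 1582 + 202 = 1784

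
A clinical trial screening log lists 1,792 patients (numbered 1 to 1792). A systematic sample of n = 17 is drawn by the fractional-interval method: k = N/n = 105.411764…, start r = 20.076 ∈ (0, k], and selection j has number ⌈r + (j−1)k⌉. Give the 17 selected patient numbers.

21, 126, 231, 337, 442, 548, 653, 758, 864, 969, 1075, 1180, 1286, 1391, 1496, 1602, 1707

j=1: r + 0k = 20.076 → ⌈·⌉ = 21
j=2: r + 1k = 125.487764… → ⌈·⌉ = 126
j=3: r + 2k = 230.899529… → ⌈·⌉ = 231
j=4: r + 3k = 336.311294… → ⌈·⌉ = 337
j=5: r + 4k = 441.723058… → ⌈·⌉ = 442
j=6: r + 5k = 547.134823… → ⌈·⌉ = 548
j=7: r + 6k = 652.546588… → ⌈·⌉ = 653
j=8: r + 7k = 757.958352… → ⌈·⌉ = 758
j=9: r + 8k = 863.370117… → ⌈·⌉ = 864
j=10: r + 9k = 968.781882… → ⌈·⌉ = 969
j=11: r + 10k = 1074.193647… → ⌈·⌉ = 1075
j=12: r + 11k = 1179.605411… → ⌈·⌉ = 1180
j=13: r + 12k = 1285.017176… → ⌈·⌉ = 1286
j=14: r + 13k = 1390.428941… → ⌈·⌉ = 1391
j=15: r + 14k = 1495.840705… → ⌈·⌉ = 1496
j=16: r + 15k = 1601.252470… → ⌈·⌉ = 1602
j=17: r + 16k = 1706.664235… → ⌈·⌉ = 1707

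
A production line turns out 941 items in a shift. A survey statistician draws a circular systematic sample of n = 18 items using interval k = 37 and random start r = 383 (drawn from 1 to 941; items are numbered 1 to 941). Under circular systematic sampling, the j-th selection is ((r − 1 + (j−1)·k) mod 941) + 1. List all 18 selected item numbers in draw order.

Selection 1: 383
Selection 2: 383 + 37 = 420
Selection 3: 420 + 37 = 457
Selection 4: 457 + 37 = 494
Selection 5: 494 + 37 = 531
Selection 6: 531 + 37 = 568
Selection 7: 568 + 37 = 605
Selection 8: 605 + 37 = 642
Selection 9: 642 + 37 = 679
Selection 10: 679 + 37 = 716
Selection 11: 716 + 37 = 753
Selection 12: 753 + 37 = 790
Selection 13: 790 + 37 = 827
Selection 14: 827 + 37 = 864
Selection 15: 864 + 37 = 901
Selection 16: 901 + 37 = 938
Selection 17: 938 + 37 = 975 → 975 − 941 = 34
Selection 18: 34 + 37 = 71

383, 420, 457, 494, 531, 568, 605, 642, 679, 716, 753, 790, 827, 864, 901, 938, 34, 71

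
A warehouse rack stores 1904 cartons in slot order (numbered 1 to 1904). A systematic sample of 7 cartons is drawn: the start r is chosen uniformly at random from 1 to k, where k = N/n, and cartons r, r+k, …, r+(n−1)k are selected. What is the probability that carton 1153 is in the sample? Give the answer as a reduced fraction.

k = 1904/7 = 272.
Carton 1153 is selected iff r ≡ 1153 (mod 272); exactly one such r in {1,…,272}.
Inclusion probability = 1/272.

1/272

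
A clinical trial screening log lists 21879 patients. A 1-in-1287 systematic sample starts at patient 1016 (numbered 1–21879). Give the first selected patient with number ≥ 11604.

k = 1287
Steps past start: ⌈(11604 − 1016)/1287⌉ = ⌈10588/1287⌉ = 9
Selected patient: 1016 + 9×1287 = 12599

12599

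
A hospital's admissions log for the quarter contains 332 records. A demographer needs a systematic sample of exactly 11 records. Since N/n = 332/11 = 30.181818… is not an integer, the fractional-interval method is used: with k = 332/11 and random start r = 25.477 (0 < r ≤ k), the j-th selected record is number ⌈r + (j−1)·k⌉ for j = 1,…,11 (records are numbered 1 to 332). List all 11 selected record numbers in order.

j=1: r + 0k = 25.477 → ⌈·⌉ = 26
j=2: r + 1k = 55.658818… → ⌈·⌉ = 56
j=3: r + 2k = 85.840636… → ⌈·⌉ = 86
j=4: r + 3k = 116.022454… → ⌈·⌉ = 117
j=5: r + 4k = 146.204272… → ⌈·⌉ = 147
j=6: r + 5k = 176.386090… → ⌈·⌉ = 177
j=7: r + 6k = 206.567909… → ⌈·⌉ = 207
j=8: r + 7k = 236.749727… → ⌈·⌉ = 237
j=9: r + 8k = 266.931545… → ⌈·⌉ = 267
j=10: r + 9k = 297.113363… → ⌈·⌉ = 298
j=11: r + 10k = 327.295181… → ⌈·⌉ = 328

26, 56, 86, 117, 147, 177, 207, 237, 267, 298, 328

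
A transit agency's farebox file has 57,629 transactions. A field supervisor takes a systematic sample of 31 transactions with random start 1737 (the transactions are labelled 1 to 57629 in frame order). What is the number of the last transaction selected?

57507

k = 57629/31 = 1859
31st selection = r + (31−1)·k = 1737 + 30×1859 = 1737 + 55770 = 57507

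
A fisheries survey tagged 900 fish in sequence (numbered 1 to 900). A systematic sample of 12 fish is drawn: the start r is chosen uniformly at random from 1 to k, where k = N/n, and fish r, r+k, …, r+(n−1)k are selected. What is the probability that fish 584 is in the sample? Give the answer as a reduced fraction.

k = 900/12 = 75.
Fish 584 is selected iff r ≡ 584 (mod 75); exactly one such r in {1,…,75}.
Inclusion probability = 1/75.

1/75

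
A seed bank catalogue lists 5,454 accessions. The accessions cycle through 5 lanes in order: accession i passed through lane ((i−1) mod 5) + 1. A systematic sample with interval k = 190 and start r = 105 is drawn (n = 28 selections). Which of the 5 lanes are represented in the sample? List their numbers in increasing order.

5

Consecutive selections differ by k = 190, so their lane numbers differ by 190 mod 5 = 0.
gcd(190, 5) = 5, so the sample visits 5/5 = 1 distinct residues mod 5.
Start 105 is lane 5; the lanes hit are 5.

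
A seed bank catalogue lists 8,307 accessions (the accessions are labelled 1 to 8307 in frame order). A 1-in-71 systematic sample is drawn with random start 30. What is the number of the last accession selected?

k = 71
117th selection = r + (117−1)·k = 30 + 116×71 = 30 + 8236 = 8266

8266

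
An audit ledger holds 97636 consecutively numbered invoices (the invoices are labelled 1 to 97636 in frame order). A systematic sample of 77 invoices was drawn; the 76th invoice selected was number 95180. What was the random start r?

k = 97636/77 = 1268
r = 95180 − (76−1)×1268 = 95180 − 95100 = 80

80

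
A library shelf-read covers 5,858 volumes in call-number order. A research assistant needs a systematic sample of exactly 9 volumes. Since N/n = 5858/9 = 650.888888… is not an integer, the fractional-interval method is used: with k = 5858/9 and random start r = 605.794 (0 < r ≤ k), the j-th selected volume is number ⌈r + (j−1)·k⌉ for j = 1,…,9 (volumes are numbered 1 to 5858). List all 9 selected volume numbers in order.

606, 1257, 1908, 2559, 3210, 3861, 4512, 5163, 5813

j=1: r + 0k = 605.794 → ⌈·⌉ = 606
j=2: r + 1k = 1256.682888… → ⌈·⌉ = 1257
j=3: r + 2k = 1907.571777… → ⌈·⌉ = 1908
j=4: r + 3k = 2558.460666… → ⌈·⌉ = 2559
j=5: r + 4k = 3209.349555… → ⌈·⌉ = 3210
j=6: r + 5k = 3860.238444… → ⌈·⌉ = 3861
j=7: r + 6k = 4511.127333… → ⌈·⌉ = 4512
j=8: r + 7k = 5162.016222… → ⌈·⌉ = 5163
j=9: r + 8k = 5812.905111… → ⌈·⌉ = 5813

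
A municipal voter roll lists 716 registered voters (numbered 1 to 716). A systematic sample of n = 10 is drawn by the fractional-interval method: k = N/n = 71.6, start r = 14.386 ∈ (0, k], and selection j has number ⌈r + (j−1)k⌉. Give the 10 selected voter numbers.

j=1: r + 0k = 14.386 → ⌈·⌉ = 15
j=2: r + 1k = 85.986 → ⌈·⌉ = 86
j=3: r + 2k = 157.586 → ⌈·⌉ = 158
j=4: r + 3k = 229.186 → ⌈·⌉ = 230
j=5: r + 4k = 300.786 → ⌈·⌉ = 301
j=6: r + 5k = 372.386 → ⌈·⌉ = 373
j=7: r + 6k = 443.986 → ⌈·⌉ = 444
j=8: r + 7k = 515.586 → ⌈·⌉ = 516
j=9: r + 8k = 587.186 → ⌈·⌉ = 588
j=10: r + 9k = 658.786 → ⌈·⌉ = 659

15, 86, 158, 230, 301, 373, 444, 516, 588, 659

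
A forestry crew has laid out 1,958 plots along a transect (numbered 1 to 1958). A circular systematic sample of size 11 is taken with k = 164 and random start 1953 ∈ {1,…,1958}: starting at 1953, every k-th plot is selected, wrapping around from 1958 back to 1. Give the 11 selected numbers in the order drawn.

Selection 1: 1953
Selection 2: 1953 + 164 = 2117 → 2117 − 1958 = 159
Selection 3: 159 + 164 = 323
Selection 4: 323 + 164 = 487
Selection 5: 487 + 164 = 651
Selection 6: 651 + 164 = 815
Selection 7: 815 + 164 = 979
Selection 8: 979 + 164 = 1143
Selection 9: 1143 + 164 = 1307
Selection 10: 1307 + 164 = 1471
Selection 11: 1471 + 164 = 1635

1953, 159, 323, 487, 651, 815, 979, 1143, 1307, 1471, 1635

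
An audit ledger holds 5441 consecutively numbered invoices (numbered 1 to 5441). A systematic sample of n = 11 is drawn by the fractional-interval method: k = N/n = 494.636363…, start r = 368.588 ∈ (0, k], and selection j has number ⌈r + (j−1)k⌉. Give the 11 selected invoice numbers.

369, 864, 1358, 1853, 2348, 2842, 3337, 3832, 4326, 4821, 5315

j=1: r + 0k = 368.588 → ⌈·⌉ = 369
j=2: r + 1k = 863.224363… → ⌈·⌉ = 864
j=3: r + 2k = 1357.860727… → ⌈·⌉ = 1358
j=4: r + 3k = 1852.497090… → ⌈·⌉ = 1853
j=5: r + 4k = 2347.133454… → ⌈·⌉ = 2348
j=6: r + 5k = 2841.769818… → ⌈·⌉ = 2842
j=7: r + 6k = 3336.406181… → ⌈·⌉ = 3337
j=8: r + 7k = 3831.042545… → ⌈·⌉ = 3832
j=9: r + 8k = 4325.678909… → ⌈·⌉ = 4326
j=10: r + 9k = 4820.315272… → ⌈·⌉ = 4821
j=11: r + 10k = 5314.951636… → ⌈·⌉ = 5315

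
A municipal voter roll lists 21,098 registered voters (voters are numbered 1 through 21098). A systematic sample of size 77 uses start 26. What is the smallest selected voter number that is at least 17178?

k = 21098/77 = 274
Steps past start: ⌈(17178 − 26)/274⌉ = ⌈17152/274⌉ = 63
Selected voter: 26 + 63×274 = 17288

17288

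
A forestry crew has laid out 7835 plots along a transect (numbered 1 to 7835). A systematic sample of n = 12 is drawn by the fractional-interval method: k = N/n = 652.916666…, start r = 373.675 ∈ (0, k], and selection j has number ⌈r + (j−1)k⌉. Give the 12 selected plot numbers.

j=1: r + 0k = 373.675 → ⌈·⌉ = 374
j=2: r + 1k = 1026.591666… → ⌈·⌉ = 1027
j=3: r + 2k = 1679.508333… → ⌈·⌉ = 1680
j=4: r + 3k = 2332.425 → ⌈·⌉ = 2333
j=5: r + 4k = 2985.341666… → ⌈·⌉ = 2986
j=6: r + 5k = 3638.258333… → ⌈·⌉ = 3639
j=7: r + 6k = 4291.175 → ⌈·⌉ = 4292
j=8: r + 7k = 4944.091666… → ⌈·⌉ = 4945
j=9: r + 8k = 5597.008333… → ⌈·⌉ = 5598
j=10: r + 9k = 6249.925 → ⌈·⌉ = 6250
j=11: r + 10k = 6902.841666… → ⌈·⌉ = 6903
j=12: r + 11k = 7555.758333… → ⌈·⌉ = 7556

374, 1027, 1680, 2333, 2986, 3639, 4292, 4945, 5598, 6250, 6903, 7556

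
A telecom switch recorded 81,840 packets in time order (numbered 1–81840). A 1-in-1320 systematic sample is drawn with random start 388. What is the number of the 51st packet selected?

k = 1320
51st selection = r + (51−1)·k = 388 + 50×1320 = 388 + 66000 = 66388

66388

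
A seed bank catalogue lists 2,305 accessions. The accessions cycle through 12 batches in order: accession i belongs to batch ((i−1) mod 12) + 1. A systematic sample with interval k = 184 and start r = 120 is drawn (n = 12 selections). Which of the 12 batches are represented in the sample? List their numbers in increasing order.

Consecutive selections differ by k = 184, so their batch numbers differ by 184 mod 12 = 4.
gcd(184, 12) = 4, so the sample visits 12/4 = 3 distinct residues mod 12.
Start 120 is batch 12; the batches hit are 4, 8, 12.

4, 8, 12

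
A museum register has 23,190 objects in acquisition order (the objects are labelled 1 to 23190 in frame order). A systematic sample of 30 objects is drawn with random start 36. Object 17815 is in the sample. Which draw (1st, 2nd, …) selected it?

k = 23190/30 = 773
position = (17815 − 36)/773 + 1 = 17779/773 + 1 = 23 + 1 = 24

24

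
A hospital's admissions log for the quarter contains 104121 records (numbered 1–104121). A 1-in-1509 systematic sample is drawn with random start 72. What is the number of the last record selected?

102684

k = 1509
69th selection = r + (69−1)·k = 72 + 68×1509 = 72 + 102612 = 102684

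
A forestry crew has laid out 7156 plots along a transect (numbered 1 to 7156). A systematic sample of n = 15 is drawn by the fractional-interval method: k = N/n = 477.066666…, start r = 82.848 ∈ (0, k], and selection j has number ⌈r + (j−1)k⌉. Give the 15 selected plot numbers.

j=1: r + 0k = 82.848 → ⌈·⌉ = 83
j=2: r + 1k = 559.914666… → ⌈·⌉ = 560
j=3: r + 2k = 1036.981333… → ⌈·⌉ = 1037
j=4: r + 3k = 1514.048 → ⌈·⌉ = 1515
j=5: r + 4k = 1991.114666… → ⌈·⌉ = 1992
j=6: r + 5k = 2468.181333… → ⌈·⌉ = 2469
j=7: r + 6k = 2945.248 → ⌈·⌉ = 2946
j=8: r + 7k = 3422.314666… → ⌈·⌉ = 3423
j=9: r + 8k = 3899.381333… → ⌈·⌉ = 3900
j=10: r + 9k = 4376.448 → ⌈·⌉ = 4377
j=11: r + 10k = 4853.514666… → ⌈·⌉ = 4854
j=12: r + 11k = 5330.581333… → ⌈·⌉ = 5331
j=13: r + 12k = 5807.648 → ⌈·⌉ = 5808
j=14: r + 13k = 6284.714666… → ⌈·⌉ = 6285
j=15: r + 14k = 6761.781333… → ⌈·⌉ = 6762

83, 560, 1037, 1515, 1992, 2469, 2946, 3423, 3900, 4377, 4854, 5331, 5808, 6285, 6762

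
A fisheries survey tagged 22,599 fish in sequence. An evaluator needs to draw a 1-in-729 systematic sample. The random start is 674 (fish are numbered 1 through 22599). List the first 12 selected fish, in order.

674, 1403, 2132, 2861, 3590, 4319, 5048, 5777, 6506, 7235, 7964, 8693

fish 1: 674
fish 2: 674 + 729 = 1403
fish 3: 1403 + 729 = 2132
fish 4: 2132 + 729 = 2861
fish 5: 2861 + 729 = 3590
fish 6: 3590 + 729 = 4319
fish 7: 4319 + 729 = 5048
fish 8: 5048 + 729 = 5777
fish 9: 5777 + 729 = 6506
fish 10: 6506 + 729 = 7235
fish 11: 7235 + 729 = 7964
fish 12: 7964 + 729 = 8693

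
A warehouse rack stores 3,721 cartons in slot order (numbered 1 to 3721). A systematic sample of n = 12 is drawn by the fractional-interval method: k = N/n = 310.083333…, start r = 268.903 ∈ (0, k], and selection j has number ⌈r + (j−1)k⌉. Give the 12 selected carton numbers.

j=1: r + 0k = 268.903 → ⌈·⌉ = 269
j=2: r + 1k = 578.986333… → ⌈·⌉ = 579
j=3: r + 2k = 889.069666… → ⌈·⌉ = 890
j=4: r + 3k = 1199.153 → ⌈·⌉ = 1200
j=5: r + 4k = 1509.236333… → ⌈·⌉ = 1510
j=6: r + 5k = 1819.319666… → ⌈·⌉ = 1820
j=7: r + 6k = 2129.403 → ⌈·⌉ = 2130
j=8: r + 7k = 2439.486333… → ⌈·⌉ = 2440
j=9: r + 8k = 2749.569666… → ⌈·⌉ = 2750
j=10: r + 9k = 3059.653 → ⌈·⌉ = 3060
j=11: r + 10k = 3369.736333… → ⌈·⌉ = 3370
j=12: r + 11k = 3679.819666… → ⌈·⌉ = 3680

269, 579, 890, 1200, 1510, 1820, 2130, 2440, 2750, 3060, 3370, 3680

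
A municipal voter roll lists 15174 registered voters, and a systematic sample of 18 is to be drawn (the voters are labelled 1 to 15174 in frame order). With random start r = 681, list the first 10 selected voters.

681, 1524, 2367, 3210, 4053, 4896, 5739, 6582, 7425, 8268

k = N/n = 15174/18 = 843
voter 1: 681
voter 2: 681 + 843 = 1524
voter 3: 1524 + 843 = 2367
voter 4: 2367 + 843 = 3210
voter 5: 3210 + 843 = 4053
voter 6: 4053 + 843 = 4896
voter 7: 4896 + 843 = 5739
voter 8: 5739 + 843 = 6582
voter 9: 6582 + 843 = 7425
voter 10: 7425 + 843 = 8268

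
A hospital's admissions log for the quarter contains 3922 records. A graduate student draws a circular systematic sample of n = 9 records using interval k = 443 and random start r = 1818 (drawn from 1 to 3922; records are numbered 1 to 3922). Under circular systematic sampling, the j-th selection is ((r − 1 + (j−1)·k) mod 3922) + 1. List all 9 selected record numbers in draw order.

1818, 2261, 2704, 3147, 3590, 111, 554, 997, 1440

Selection 1: 1818
Selection 2: 1818 + 443 = 2261
Selection 3: 2261 + 443 = 2704
Selection 4: 2704 + 443 = 3147
Selection 5: 3147 + 443 = 3590
Selection 6: 3590 + 443 = 4033 → 4033 − 3922 = 111
Selection 7: 111 + 443 = 554
Selection 8: 554 + 443 = 997
Selection 9: 997 + 443 = 1440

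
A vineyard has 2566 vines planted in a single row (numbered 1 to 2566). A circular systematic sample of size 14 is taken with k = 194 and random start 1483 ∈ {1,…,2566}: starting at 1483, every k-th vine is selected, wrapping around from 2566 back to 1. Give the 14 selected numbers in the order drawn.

Selection 1: 1483
Selection 2: 1483 + 194 = 1677
Selection 3: 1677 + 194 = 1871
Selection 4: 1871 + 194 = 2065
Selection 5: 2065 + 194 = 2259
Selection 6: 2259 + 194 = 2453
Selection 7: 2453 + 194 = 2647 → 2647 − 2566 = 81
Selection 8: 81 + 194 = 275
Selection 9: 275 + 194 = 469
Selection 10: 469 + 194 = 663
Selection 11: 663 + 194 = 857
Selection 12: 857 + 194 = 1051
Selection 13: 1051 + 194 = 1245
Selection 14: 1245 + 194 = 1439

1483, 1677, 1871, 2065, 2259, 2453, 81, 275, 469, 663, 857, 1051, 1245, 1439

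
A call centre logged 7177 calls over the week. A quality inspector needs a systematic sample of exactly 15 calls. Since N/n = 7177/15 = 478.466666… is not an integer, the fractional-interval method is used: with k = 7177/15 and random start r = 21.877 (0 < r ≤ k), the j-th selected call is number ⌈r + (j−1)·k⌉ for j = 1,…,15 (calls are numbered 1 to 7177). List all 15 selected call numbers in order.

22, 501, 979, 1458, 1936, 2415, 2893, 3372, 3850, 4329, 4807, 5286, 5764, 6242, 6721

j=1: r + 0k = 21.877 → ⌈·⌉ = 22
j=2: r + 1k = 500.343666… → ⌈·⌉ = 501
j=3: r + 2k = 978.810333… → ⌈·⌉ = 979
j=4: r + 3k = 1457.277 → ⌈·⌉ = 1458
j=5: r + 4k = 1935.743666… → ⌈·⌉ = 1936
j=6: r + 5k = 2414.210333… → ⌈·⌉ = 2415
j=7: r + 6k = 2892.677 → ⌈·⌉ = 2893
j=8: r + 7k = 3371.143666… → ⌈·⌉ = 3372
j=9: r + 8k = 3849.610333… → ⌈·⌉ = 3850
j=10: r + 9k = 4328.077 → ⌈·⌉ = 4329
j=11: r + 10k = 4806.543666… → ⌈·⌉ = 4807
j=12: r + 11k = 5285.010333… → ⌈·⌉ = 5286
j=13: r + 12k = 5763.477 → ⌈·⌉ = 5764
j=14: r + 13k = 6241.943666… → ⌈·⌉ = 6242
j=15: r + 14k = 6720.410333… → ⌈·⌉ = 6721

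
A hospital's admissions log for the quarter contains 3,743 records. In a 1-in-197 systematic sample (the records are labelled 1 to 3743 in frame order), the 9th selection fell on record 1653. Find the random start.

k = 197
r = 1653 − (9−1)×197 = 1653 − 1576 = 77

77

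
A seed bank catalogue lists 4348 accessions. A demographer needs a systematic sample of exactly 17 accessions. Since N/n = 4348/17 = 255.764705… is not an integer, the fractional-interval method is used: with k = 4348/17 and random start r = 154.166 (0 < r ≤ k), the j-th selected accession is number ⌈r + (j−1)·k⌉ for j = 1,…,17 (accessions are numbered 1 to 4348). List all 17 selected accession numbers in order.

155, 410, 666, 922, 1178, 1433, 1689, 1945, 2201, 2457, 2712, 2968, 3224, 3480, 3735, 3991, 4247

j=1: r + 0k = 154.166 → ⌈·⌉ = 155
j=2: r + 1k = 409.930705… → ⌈·⌉ = 410
j=3: r + 2k = 665.695411… → ⌈·⌉ = 666
j=4: r + 3k = 921.460117… → ⌈·⌉ = 922
j=5: r + 4k = 1177.224823… → ⌈·⌉ = 1178
j=6: r + 5k = 1432.989529… → ⌈·⌉ = 1433
j=7: r + 6k = 1688.754235… → ⌈·⌉ = 1689
j=8: r + 7k = 1944.518941… → ⌈·⌉ = 1945
j=9: r + 8k = 2200.283647… → ⌈·⌉ = 2201
j=10: r + 9k = 2456.048352… → ⌈·⌉ = 2457
j=11: r + 10k = 2711.813058… → ⌈·⌉ = 2712
j=12: r + 11k = 2967.577764… → ⌈·⌉ = 2968
j=13: r + 12k = 3223.342470… → ⌈·⌉ = 3224
j=14: r + 13k = 3479.107176… → ⌈·⌉ = 3480
j=15: r + 14k = 3734.871882… → ⌈·⌉ = 3735
j=16: r + 15k = 3990.636588… → ⌈·⌉ = 3991
j=17: r + 16k = 4246.401294… → ⌈·⌉ = 4247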